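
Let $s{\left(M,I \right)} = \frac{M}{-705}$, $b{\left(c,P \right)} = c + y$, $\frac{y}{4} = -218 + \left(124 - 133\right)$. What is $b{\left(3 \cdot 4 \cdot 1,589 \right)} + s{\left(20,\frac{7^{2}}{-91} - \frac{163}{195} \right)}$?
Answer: $- \frac{126340}{141} \approx -896.03$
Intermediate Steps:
$y = -908$ ($y = 4 \left(-218 + \left(124 - 133\right)\right) = 4 \left(-218 - 9\right) = 4 \left(-227\right) = -908$)
$b{\left(c,P \right)} = -908 + c$ ($b{\left(c,P \right)} = c - 908 = -908 + c$)
$s{\left(M,I \right)} = - \frac{M}{705}$ ($s{\left(M,I \right)} = M \left(- \frac{1}{705}\right) = - \frac{M}{705}$)
$b{\left(3 \cdot 4 \cdot 1,589 \right)} + s{\left(20,\frac{7^{2}}{-91} - \frac{163}{195} \right)} = \left(-908 + 3 \cdot 4 \cdot 1\right) - \frac{4}{141} = \left(-908 + 12 \cdot 1\right) - \frac{4}{141} = \left(-908 + 12\right) - \frac{4}{141} = -896 - \frac{4}{141} = - \frac{126340}{141}$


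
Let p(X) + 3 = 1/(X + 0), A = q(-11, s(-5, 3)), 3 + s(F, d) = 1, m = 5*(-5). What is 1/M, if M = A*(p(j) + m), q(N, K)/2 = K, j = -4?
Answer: 1/113 ≈ 0.0088496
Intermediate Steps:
m = -25
s(F, d) = -2 (s(F, d) = -3 + 1 = -2)
q(N, K) = 2*K
A = -4 (A = 2*(-2) = -4)
p(X) = -3 + 1/X (p(X) = -3 + 1/(X + 0) = -3 + 1/X)
M = 113 (M = -4*((-3 + 1/(-4)) - 25) = -4*((-3 - ¼) - 25) = -4*(-13/4 - 25) = -4*(-113/4) = 113)
1/M = 1/113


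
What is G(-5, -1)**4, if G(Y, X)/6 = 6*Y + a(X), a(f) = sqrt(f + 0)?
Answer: 1042762896 - 139812480*I ≈ 1.0428e+9 - 1.3981e+8*I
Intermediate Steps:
a(f) = sqrt(f)
G(Y, X) = 6*sqrt(X) + 36*Y (G(Y, X) = 6*(6*Y + sqrt(X)) = 6*(sqrt(X) + 6*Y) = 6*sqrt(X) + 36*Y)
G(-5, -1)**4 = (6*sqrt(-1) + 36*(-5))**4 = (6*I - 180)**4 = (-180 + 6*I)**4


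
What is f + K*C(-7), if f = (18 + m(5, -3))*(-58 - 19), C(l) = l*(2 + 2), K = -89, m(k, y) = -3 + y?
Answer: 1568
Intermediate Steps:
C(l) = 4*l (C(l) = l*4 = 4*l)
f = -924 (f = (18 + (-3 - 3))*(-58 - 19) = (18 - 6)*(-77) = 12*(-77) = -924)
f + K*C(-7) = -924 - 356*(-7) = -924 - 89*(-28) = -924 + 2492 = 1568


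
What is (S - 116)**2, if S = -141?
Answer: 66049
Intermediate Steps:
(S - 116)**2 = (-141 - 116)**2 = (-257)**2 = 66049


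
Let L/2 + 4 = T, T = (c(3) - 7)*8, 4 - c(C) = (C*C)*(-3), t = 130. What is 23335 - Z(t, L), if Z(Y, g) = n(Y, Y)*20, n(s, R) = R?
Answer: 20735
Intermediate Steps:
c(C) = 4 + 3*C**2 (c(C) = 4 - C*C*(-3) = 4 - C**2*(-3) = 4 - (-3)*C**2 = 4 + 3*C**2)
T = 192 (T = ((4 + 3*3**2) - 7)*8 = ((4 + 3*9) - 7)*8 = ((4 + 27) - 7)*8 = (31 - 7)*8 = 24*8 = 192)
L = 376 (L = -8 + 2*192 = -8 + 384 = 376)
Z(Y, g) = 20*Y (Z(Y, g) = Y*20 = 20*Y)
23335 - Z(t, L) = 23335 - 20*130 = 23335 - 1*2600 = 23335 - 2600 = 20735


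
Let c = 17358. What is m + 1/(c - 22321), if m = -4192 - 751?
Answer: -24532110/4963 ≈ -4943.0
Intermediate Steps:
m = -4943
m + 1/(c - 22321) = -4943 + 1/(17358 - 22321) = -4943 + 1/(-4963) = -4943 - 1/4963 = -24532110/4963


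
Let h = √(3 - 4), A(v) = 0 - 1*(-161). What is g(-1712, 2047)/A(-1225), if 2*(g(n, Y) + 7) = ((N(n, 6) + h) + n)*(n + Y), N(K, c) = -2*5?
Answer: -41206/23 + 335*I/322 ≈ -1791.6 + 1.0404*I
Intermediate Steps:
N(K, c) = -10
A(v) = 161 (A(v) = 0 + 161 = 161)
h = I (h = √(-1) = I ≈ 1.0*I)
g(n, Y) = -7 + (Y + n)*(-10 + I + n)/2 (g(n, Y) = -7 + (((-10 + I) + n)*(n + Y))/2 = -7 + ((-10 + I + n)*(Y + n))/2 = -7 + ((Y + n)*(-10 + I + n))/2 = -7 + (Y + n)*(-10 + I + n)/2)
g(-1712, 2047)/A(-1225) = (-7 + (½)*(-1712)² + (½)*2047*(-1712) + (½)*2047*(-10 + I) + (½)*(-1712)*(-10 + I))/161 = (-7 + (½)*2930944 - 1752232 + (-10235 + 2047*I/2) + (8560 - 856*I))*(1/161) = (-7 + 1465472 - 1752232 + (-10235 + 2047*I/2) + (8560 - 856*I))*(1/161) = (-288442 + 335*I/2)*(1/161) = -41206/23 + 335*I/322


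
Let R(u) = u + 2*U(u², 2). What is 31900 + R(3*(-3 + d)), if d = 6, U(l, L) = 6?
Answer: 31921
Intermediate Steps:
R(u) = 12 + u (R(u) = u + 2*6 = u + 12 = 12 + u)
31900 + R(3*(-3 + d)) = 31900 + (12 + 3*(-3 + 6)) = 31900 + (12 + 3*3) = 31900 + (12 + 9) = 31900 + 21 = 31921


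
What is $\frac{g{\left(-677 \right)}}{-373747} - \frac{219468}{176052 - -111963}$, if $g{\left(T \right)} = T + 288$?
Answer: $- \frac{27304489587}{35881580735} \approx -0.76096$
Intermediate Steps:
$g{\left(T \right)} = 288 + T$
$\frac{g{\left(-677 \right)}}{-373747} - \frac{219468}{176052 - -111963} = \frac{288 - 677}{-373747} - \frac{219468}{176052 - -111963} = \left(-389\right) \left(- \frac{1}{373747}\right) - \frac{219468}{176052 + 111963} = \frac{389}{373747} - \frac{219468}{288015} = \frac{389}{373747} - \frac{73156}{96005} = - \frac{27304489587}{35881580735}$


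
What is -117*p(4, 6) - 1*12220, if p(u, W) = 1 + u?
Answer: -12805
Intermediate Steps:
-117*p(4, 6) - 1*12220 = -117*(1 + 4) - 1*12220 = -117*5 - 12220 = -585 - 12220 = -12805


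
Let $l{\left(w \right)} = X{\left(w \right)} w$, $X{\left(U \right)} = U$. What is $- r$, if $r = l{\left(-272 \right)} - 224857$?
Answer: $150873$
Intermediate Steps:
$l{\left(w \right)} = w^{2}$ ($l{\left(w \right)} = w w = w^{2}$)
$r = -150873$ ($r = \left(-272\right)^{2} - 224857 = 73984 - 224857 = -150873$)
$- r = \left(-1\right) \left(-150873\right) = 150873$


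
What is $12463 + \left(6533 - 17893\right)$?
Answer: $1103$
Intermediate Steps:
$12463 + \left(6533 - 17893\right) = 12463 - 11360 = 1103$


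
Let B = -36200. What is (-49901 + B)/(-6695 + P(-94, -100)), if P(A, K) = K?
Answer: 86101/6795 ≈ 12.671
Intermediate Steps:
(-49901 + B)/(-6695 + P(-94, -100)) = (-49901 - 36200)/(-6695 - 100) = -86101/(-6795) = -86101*(-1/6795) = 86101/6795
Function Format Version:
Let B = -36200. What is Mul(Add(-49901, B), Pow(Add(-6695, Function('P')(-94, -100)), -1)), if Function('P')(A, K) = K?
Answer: Rational(86101, 6795) ≈ 12.671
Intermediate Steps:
Mul(Add(-49901, B), Pow(Add(-6695, Function('P')(-94, -100)), -1)) = Mul(Add(-49901, -36200), Pow(Add(-6695, -100), -1)) = Mul(-86101, Pow(-6795, -1)) = Mul(-86101, Rational(-1, 6795)) = Rational(86101, 6795)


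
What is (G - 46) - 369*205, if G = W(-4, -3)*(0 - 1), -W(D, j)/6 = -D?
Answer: -75667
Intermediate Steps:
W(D, j) = 6*D (W(D, j) = -(-6)*D = 6*D)
G = 24 (G = (6*(-4))*(0 - 1) = -24*(-1) = 24)
(G - 46) - 369*205 = (24 - 46) - 369*205 = -22 - 75645 = -75667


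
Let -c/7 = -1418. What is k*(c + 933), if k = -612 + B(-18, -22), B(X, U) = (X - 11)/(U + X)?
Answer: -265513409/40 ≈ -6.6378e+6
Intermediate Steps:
c = 9926 (c = -7*(-1418) = 9926)
B(X, U) = (-11 + X)/(U + X)
k = -24451/40 (k = -612 + (-11 - 18)/(-22 - 18) = -612 - 29/(-40) = -612 - 1/40*(-29) = -612 + 29/40 = -24451/40 ≈ -611.28)
k*(c + 933) = -24451*(9926 + 933)/40 = -24451/40*10859 = -265513409/40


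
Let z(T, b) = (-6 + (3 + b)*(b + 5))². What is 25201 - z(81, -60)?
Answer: -9765440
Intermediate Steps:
z(T, b) = (-6 + (3 + b)*(5 + b))²
25201 - z(81, -60) = 25201 - (9 + (-60)² + 8*(-60))² = 25201 - (9 + 3600 - 480)² = 25201 - 1*3129² = 25201 - 1*9790641 = 25201 - 9790641 = -9765440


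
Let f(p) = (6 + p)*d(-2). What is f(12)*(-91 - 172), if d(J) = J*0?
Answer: 0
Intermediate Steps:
d(J) = 0
f(p) = 0 (f(p) = (6 + p)*0 = 0)
f(12)*(-91 - 172) = 0*(-91 - 172) = 0*(-263) = 0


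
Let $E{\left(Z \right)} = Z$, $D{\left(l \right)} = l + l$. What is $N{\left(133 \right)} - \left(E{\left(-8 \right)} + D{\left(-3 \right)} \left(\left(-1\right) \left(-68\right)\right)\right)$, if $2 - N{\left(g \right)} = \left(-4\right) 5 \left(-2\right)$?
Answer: $378$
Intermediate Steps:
$D{\left(l \right)} = 2 l$
$N{\left(g \right)} = -38$ ($N{\left(g \right)} = 2 - \left(-4\right) 5 \left(-2\right) = 2 - \left(-20\right) \left(-2\right) = 2 - 40 = -38$)
$N{\left(133 \right)} - \left(E{\left(-8 \right)} + D{\left(-3 \right)} \left(\left(-1\right) \left(-68\right)\right)\right) = -38 - \left(-8 + 2 \left(-3\right) \left(\left(-1\right) \left(-68\right)\right)\right) = -38 - \left(-8 - 408\right) = -38 - -416 = -38 + 416 = 378$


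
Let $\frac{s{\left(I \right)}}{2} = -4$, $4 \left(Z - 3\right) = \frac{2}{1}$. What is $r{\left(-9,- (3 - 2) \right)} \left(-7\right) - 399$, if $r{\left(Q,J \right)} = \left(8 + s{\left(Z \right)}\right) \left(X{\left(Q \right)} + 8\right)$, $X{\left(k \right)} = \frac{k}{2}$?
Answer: $-399$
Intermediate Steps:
$X{\left(k \right)} = \frac{k}{2}$ ($X{\left(k \right)} = k \frac{1}{2} = \frac{k}{2}$)
$Z = \frac{7}{2}$ ($Z = 3 + \frac{2 \cdot 1^{-1}}{4} = 3 + \frac{2 \cdot 1}{4} = 3 + \frac{1}{4} \cdot 2 = 3 + \frac{1}{2} = \frac{7}{2} \approx 3.5$)
$s{\left(I \right)} = -8$ ($s{\left(I \right)} = 2 \left(-4\right) = -8$)
$r{\left(Q,J \right)} = 0$ ($r{\left(Q,J \right)} = \left(8 - 8\right) \left(\frac{Q}{2} + 8\right) = 0 \left(8 + \frac{Q}{2}\right) = 0$)
$r{\left(-9,- (3 - 2) \right)} \left(-7\right) - 399 = 0 \left(-7\right) - 399 = 0 - 399 = -399$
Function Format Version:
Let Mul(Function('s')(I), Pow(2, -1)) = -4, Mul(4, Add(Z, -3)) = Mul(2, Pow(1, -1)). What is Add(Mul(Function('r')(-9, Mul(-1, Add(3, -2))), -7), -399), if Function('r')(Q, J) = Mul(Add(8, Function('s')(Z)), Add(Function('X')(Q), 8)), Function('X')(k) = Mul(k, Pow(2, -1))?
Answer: -399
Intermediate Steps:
Function('X')(k) = Mul(Rational(1, 2), k) (Function('X')(k) = Mul(k, Rational(1, 2)) = Mul(Rational(1, 2), k))
Z = Rational(7, 2) (Z = Add(3, Mul(Rational(1, 4), Mul(2, Pow(1, -1)))) = Add(3, Mul(Rational(1, 4), Mul(2, 1))) = Add(3, Mul(Rational(1, 4), 2)) = Add(3, Rational(1, 2)) = Rational(7, 2) ≈ 3.5000)
Function('s')(I) = -8 (Function('s')(I) = Mul(2, -4) = -8)
Function('r')(Q, J) = 0 (Function('r')(Q, J) = Mul(Add(8, -8), Add(Mul(Rational(1, 2), Q), 8)) = Mul(0, Add(8, Mul(Rational(1, 2), Q))) = 0)
Add(Mul(Function('r')(-9, Mul(-1, Add(3, -2))), -7), -399) = Add(Mul(0, -7), -399) = Add(0, -399) = -399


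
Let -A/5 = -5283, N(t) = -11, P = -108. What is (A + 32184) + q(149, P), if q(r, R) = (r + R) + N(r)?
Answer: 58629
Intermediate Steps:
A = 26415 (A = -5*(-5283) = 26415)
q(r, R) = -11 + R + r (q(r, R) = (r + R) - 11 = (R + r) - 11 = -11 + R + r)
(A + 32184) + q(149, P) = (26415 + 32184) + (-11 - 108 + 149) = 58599 + 30 = 58629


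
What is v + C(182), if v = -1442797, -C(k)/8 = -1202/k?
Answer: -131289719/91 ≈ -1.4427e+6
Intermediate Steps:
C(k) = 9616/k (C(k) = -(-9616)/k = 9616/k)
v + C(182) = -1442797 + 9616/182 = -1442797 + 9616*(1/182) = -1442797 + 4808/91 = -131289719/91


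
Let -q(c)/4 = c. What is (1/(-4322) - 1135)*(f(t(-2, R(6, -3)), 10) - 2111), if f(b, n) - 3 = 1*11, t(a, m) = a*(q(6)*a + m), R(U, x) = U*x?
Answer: 10286772687/4322 ≈ 2.3801e+6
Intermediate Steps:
q(c) = -4*c
t(a, m) = a*(m - 24*a) (t(a, m) = a*((-4*6)*a + m) = a*(-24*a + m) = a*(m - 24*a))
f(b, n) = 14 (f(b, n) = 3 + 1*11 = 3 + 11 = 14)
(1/(-4322) - 1135)*(f(t(-2, R(6, -3)), 10) - 2111) = (1/(-4322) - 1135)*(14 - 2111) = (-1/4322 - 1135)*(-2097) = -4905471/4322*(-2097) = 10286772687/4322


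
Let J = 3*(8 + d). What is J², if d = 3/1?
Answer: 1089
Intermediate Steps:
d = 3 (d = 3*1 = 3)
J = 33 (J = 3*(8 + 3) = 3*11 = 33)
J² = 33² = 1089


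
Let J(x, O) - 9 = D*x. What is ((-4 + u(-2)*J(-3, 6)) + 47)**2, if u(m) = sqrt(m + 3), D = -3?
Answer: 3721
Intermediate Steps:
u(m) = sqrt(3 + m)
J(x, O) = 9 - 3*x
((-4 + u(-2)*J(-3, 6)) + 47)**2 = ((-4 + sqrt(3 - 2)*(9 - 3*(-3))) + 47)**2 = ((-4 + sqrt(1)*(9 + 9)) + 47)**2 = ((-4 + 1*18) + 47)**2 = ((-4 + 18) + 47)**2 = (14 + 47)**2 = 61**2 = 3721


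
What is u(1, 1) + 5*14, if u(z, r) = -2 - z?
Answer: 67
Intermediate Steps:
u(1, 1) + 5*14 = (-2 - 1*1) + 5*14 = (-2 - 1) + 70 = -3 + 70 = 67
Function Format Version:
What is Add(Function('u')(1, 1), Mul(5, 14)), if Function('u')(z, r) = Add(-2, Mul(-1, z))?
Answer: 67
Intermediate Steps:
Add(Function('u')(1, 1), Mul(5, 14)) = Add(Add(-2, Mul(-1, 1)), Mul(5, 14)) = Add(Add(-2, -1), 70) = Add(-3, 70) = 67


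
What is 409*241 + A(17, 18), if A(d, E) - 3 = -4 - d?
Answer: 98551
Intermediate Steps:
A(d, E) = -1 - d (A(d, E) = 3 + (-4 - d) = -1 - d)
409*241 + A(17, 18) = 409*241 + (-1 - 1*17) = 98569 + (-1 - 17) = 98569 - 18 = 98551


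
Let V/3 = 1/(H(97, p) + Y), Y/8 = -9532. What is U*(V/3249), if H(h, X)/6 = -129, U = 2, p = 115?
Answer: -1/41711745 ≈ -2.3974e-8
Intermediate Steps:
Y = -76256 (Y = 8*(-9532) = -76256)
H(h, X) = -774 (H(h, X) = 6*(-129) = -774)
V = -3/77030 (V = 3/(-774 - 76256) = 3/(-77030) = 3*(-1/77030) = -3/77030 ≈ -3.8946e-5)
U*(V/3249) = 2*(-3/77030/3249) = 2*(-3/77030*1/3249) = 2*(-1/83423490) = -1/41711745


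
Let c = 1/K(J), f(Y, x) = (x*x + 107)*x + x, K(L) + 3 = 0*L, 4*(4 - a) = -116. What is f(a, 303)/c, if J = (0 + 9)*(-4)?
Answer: -83552553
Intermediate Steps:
a = 33 (a = 4 - 1/4*(-116) = 4 + 29 = 33)
J = -36 (J = 9*(-4) = -36)
K(L) = -3 (K(L) = -3 + 0*L = -3 + 0 = -3)
f(Y, x) = x + x*(107 + x**2) (f(Y, x) = (x**2 + 107)*x + x = (107 + x**2)*x + x = x*(107 + x**2) + x = x + x*(107 + x**2))
c = -1/3 (c = 1/(-3) = -1/3 ≈ -0.33333)
f(a, 303)/c = (303*(108 + 303**2))/(-1/3) = (303*(108 + 91809))*(-3) = (303*91917)*(-3) = 27850851*(-3) = -83552553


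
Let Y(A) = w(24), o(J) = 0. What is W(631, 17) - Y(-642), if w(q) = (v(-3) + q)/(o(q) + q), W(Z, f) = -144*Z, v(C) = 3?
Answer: -726921/8 ≈ -90865.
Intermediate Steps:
w(q) = (3 + q)/q (w(q) = (3 + q)/(0 + q) = (3 + q)/q)
Y(A) = 9/8 (Y(A) = (3 + 24)/24 = (1/24)*27 = 9/8)
W(631, 17) - Y(-642) = -144*631 - 1*9/8 = -90864 - 9/8 = -726921/8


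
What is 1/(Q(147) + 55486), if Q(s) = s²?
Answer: 1/77095 ≈ 1.2971e-5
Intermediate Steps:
1/(Q(147) + 55486) = 1/(147² + 55486) = 1/(21609 + 55486) = 1/77095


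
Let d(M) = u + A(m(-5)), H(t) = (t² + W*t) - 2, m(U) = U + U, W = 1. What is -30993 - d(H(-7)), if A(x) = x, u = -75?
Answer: -30908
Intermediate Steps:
m(U) = 2*U
H(t) = -2 + t + t² (H(t) = (t² + 1*t) - 2 = (t² + t) - 2 = (t + t²) - 2 = -2 + t + t²)
d(M) = -85 (d(M) = -75 + 2*(-5) = -75 - 10 = -85)
-30993 - d(H(-7)) = -30993 - 1*(-85) = -30993 + 85 = -30908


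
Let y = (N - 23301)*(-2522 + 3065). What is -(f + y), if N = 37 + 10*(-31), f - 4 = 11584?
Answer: 12789094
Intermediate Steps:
f = 11588 (f = 4 + 11584 = 11588)
N = -273 (N = 37 - 310 = -273)
y = -12800682 (y = (-273 - 23301)*(-2522 + 3065) = -23574*543 = -12800682)
-(f + y) = -(11588 - 12800682) = -1*(-12789094) = 12789094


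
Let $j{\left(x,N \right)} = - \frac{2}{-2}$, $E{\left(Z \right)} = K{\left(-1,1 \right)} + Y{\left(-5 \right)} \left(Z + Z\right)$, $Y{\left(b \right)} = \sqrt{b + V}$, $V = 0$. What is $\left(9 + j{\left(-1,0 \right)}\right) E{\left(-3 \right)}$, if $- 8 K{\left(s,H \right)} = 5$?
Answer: $- \frac{25}{4} - 60 i \sqrt{5} \approx -6.25 - 134.16 i$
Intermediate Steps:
$K{\left(s,H \right)} = - \frac{5}{8}$ ($K{\left(s,H \right)} = \left(- \frac{1}{8}\right) 5 = - \frac{5}{8}$)
$Y{\left(b \right)} = \sqrt{b}$ ($Y{\left(b \right)} = \sqrt{b + 0} = \sqrt{b}$)
$E{\left(Z \right)} = - \frac{5}{8} + 2 i Z \sqrt{5}$ ($E{\left(Z \right)} = - \frac{5}{8} + \sqrt{-5} \left(Z + Z\right) = - \frac{5}{8} + i \sqrt{5} \cdot 2 Z = - \frac{5}{8} + 2 i Z \sqrt{5}$)
$j{\left(x,N \right)} = 1$ ($j{\left(x,N \right)} = \left(-2\right) \left(- \frac{1}{2}\right) = 1$)
$\left(9 + j{\left(-1,0 \right)}\right) E{\left(-3 \right)} = \left(9 + 1\right) \left(- \frac{5}{8} + 2 i \left(-3\right) \sqrt{5}\right) = 10 \left(- \frac{5}{8} - 6 i \sqrt{5}\right) = - \frac{25}{4} - 60 i \sqrt{5}$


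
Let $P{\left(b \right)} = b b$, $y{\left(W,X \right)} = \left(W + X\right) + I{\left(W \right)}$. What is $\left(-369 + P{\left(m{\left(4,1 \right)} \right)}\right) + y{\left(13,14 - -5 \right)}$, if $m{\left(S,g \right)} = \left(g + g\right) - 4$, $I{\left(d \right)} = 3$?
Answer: $-330$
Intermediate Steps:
$y{\left(W,X \right)} = 3 + W + X$ ($y{\left(W,X \right)} = \left(W + X\right) + 3 = 3 + W + X$)
$m{\left(S,g \right)} = -4 + 2 g$ ($m{\left(S,g \right)} = 2 g - 4 = -4 + 2 g$)
$P{\left(b \right)} = b^{2}$
$\left(-369 + P{\left(m{\left(4,1 \right)} \right)}\right) + y{\left(13,14 - -5 \right)} = \left(-369 + \left(-4 + 2 \cdot 1\right)^{2}\right) + \left(3 + 13 + \left(14 - -5\right)\right) = \left(-369 + \left(-4 + 2\right)^{2}\right) + \left(3 + 13 + \left(14 + 5\right)\right) = \left(-369 + \left(-2\right)^{2}\right) + \left(3 + 13 + 19\right) = \left(-369 + 4\right) + 35 = -365 + 35 = -330$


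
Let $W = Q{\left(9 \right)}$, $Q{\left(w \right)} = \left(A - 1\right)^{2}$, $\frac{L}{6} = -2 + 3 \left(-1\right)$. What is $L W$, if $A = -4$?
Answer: $-750$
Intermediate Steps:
$L = -30$ ($L = 6 \left(-2 + 3 \left(-1\right)\right) = 6 \left(-2 - 3\right) = 6 \left(-5\right) = -30$)
$Q{\left(w \right)} = 25$ ($Q{\left(w \right)} = \left(-4 - 1\right)^{2} = \left(-5\right)^{2} = 25$)
$W = 25$
$L W = \left(-30\right) 25 = -750$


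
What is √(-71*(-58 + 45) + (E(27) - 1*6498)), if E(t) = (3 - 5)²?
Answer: 3*I*√619 ≈ 74.639*I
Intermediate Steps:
E(t) = 4 (E(t) = (-2)² = 4)
√(-71*(-58 + 45) + (E(27) - 1*6498)) = √(-71*(-58 + 45) + (4 - 1*6498)) = √(-71*(-13) + (4 - 6498)) = √(923 - 6494) = √(-5571) = 3*I*√619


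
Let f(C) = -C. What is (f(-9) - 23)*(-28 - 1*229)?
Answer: 3598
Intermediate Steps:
(f(-9) - 23)*(-28 - 1*229) = (-1*(-9) - 23)*(-28 - 1*229) = (9 - 23)*(-28 - 229) = -14*(-257) = 3598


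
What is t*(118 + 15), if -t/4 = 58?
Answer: -30856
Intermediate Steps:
t = -232 (t = -4*58 = -232)
t*(118 + 15) = -232*(118 + 15) = -232*133 = -30856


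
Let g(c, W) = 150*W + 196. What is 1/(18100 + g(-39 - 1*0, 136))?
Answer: 1/38696 ≈ 2.5842e-5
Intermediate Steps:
g(c, W) = 196 + 150*W
1/(18100 + g(-39 - 1*0, 136)) = 1/(18100 + (196 + 150*136)) = 1/(18100 + (196 + 20400)) = 1/(18100 + 20596) = 1/38696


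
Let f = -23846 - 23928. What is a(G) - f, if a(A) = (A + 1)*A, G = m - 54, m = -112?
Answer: 75164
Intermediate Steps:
G = -166 (G = -112 - 54 = -166)
a(A) = A*(1 + A) (a(A) = (1 + A)*A = A*(1 + A))
f = -47774
a(G) - f = -166*(1 - 166) - 1*(-47774) = -166*(-165) + 47774 = 27390 + 47774 = 75164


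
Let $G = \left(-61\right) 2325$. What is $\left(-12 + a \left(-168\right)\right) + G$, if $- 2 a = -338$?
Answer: $-170229$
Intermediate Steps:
$a = 169$ ($a = \left(- \frac{1}{2}\right) \left(-338\right) = 169$)
$G = -141825$
$\left(-12 + a \left(-168\right)\right) + G = \left(-12 + 169 \left(-168\right)\right) - 141825 = \left(-12 - 28392\right) - 141825 = -28404 - 141825 = -170229$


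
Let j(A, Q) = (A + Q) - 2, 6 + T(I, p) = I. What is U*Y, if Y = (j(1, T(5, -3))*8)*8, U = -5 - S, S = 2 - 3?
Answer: 512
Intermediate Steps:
T(I, p) = -6 + I
j(A, Q) = -2 + A + Q
S = -1
U = -4 (U = -5 - 1*(-1) = -5 + 1 = -4)
Y = -128 (Y = ((-2 + 1 + (-6 + 5))*8)*8 = ((-2 + 1 - 1)*8)*8 = -2*8*8 = -16*8 = -128)
U*Y = -4*(-128) = 512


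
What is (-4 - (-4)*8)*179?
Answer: 5012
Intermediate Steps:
(-4 - (-4)*8)*179 = (-4 - 1*(-32))*179 = (-4 + 32)*179 = 28*179 = 5012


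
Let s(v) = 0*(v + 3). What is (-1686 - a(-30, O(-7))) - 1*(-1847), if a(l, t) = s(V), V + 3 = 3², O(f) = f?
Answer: 161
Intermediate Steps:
V = 6 (V = -3 + 3² = -3 + 9 = 6)
s(v) = 0 (s(v) = 0*(3 + v) = 0)
a(l, t) = 0
(-1686 - a(-30, O(-7))) - 1*(-1847) = (-1686 - 1*0) - 1*(-1847) = (-1686 + 0) + 1847 = -1686 + 1847 = 161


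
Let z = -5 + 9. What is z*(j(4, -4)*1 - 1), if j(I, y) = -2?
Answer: -12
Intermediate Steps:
z = 4
z*(j(4, -4)*1 - 1) = 4*(-2*1 - 1) = 4*(-2 - 1) = 4*(-3) = -12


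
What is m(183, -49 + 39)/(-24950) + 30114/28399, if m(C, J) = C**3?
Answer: -24755936859/101222150 ≈ -244.57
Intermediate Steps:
m(183, -49 + 39)/(-24950) + 30114/28399 = 183**3/(-24950) + 30114/28399 = 6128487*(-1/24950) + 30114*(1/28399) = -6128487/24950 + 4302/4057 = -24755936859/101222150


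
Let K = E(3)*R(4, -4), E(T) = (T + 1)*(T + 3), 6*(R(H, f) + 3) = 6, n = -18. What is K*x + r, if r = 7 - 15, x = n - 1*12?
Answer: 1432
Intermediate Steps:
x = -30 (x = -18 - 1*12 = -18 - 12 = -30)
R(H, f) = -2 (R(H, f) = -3 + (1/6)*6 = -3 + 1 = -2)
E(T) = (1 + T)*(3 + T)
r = -8
K = -48 (K = (3 + 3**2 + 4*3)*(-2) = (3 + 9 + 12)*(-2) = 24*(-2) = -48)
K*x + r = -48*(-30) - 8 = 1440 - 8 = 1432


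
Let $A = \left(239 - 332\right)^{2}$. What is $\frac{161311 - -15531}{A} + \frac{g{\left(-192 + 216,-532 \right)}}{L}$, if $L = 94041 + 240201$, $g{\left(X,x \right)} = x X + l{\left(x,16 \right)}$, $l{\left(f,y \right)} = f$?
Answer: $\frac{11746912}{575639} \approx 20.407$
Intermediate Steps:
$g{\left(X,x \right)} = x + X x$ ($g{\left(X,x \right)} = x X + x = X x + x = x + X x$)
$A = 8649$ ($A = \left(-93\right)^{2} = 8649$)
$L = 334242$
$\frac{161311 - -15531}{A} + \frac{g{\left(-192 + 216,-532 \right)}}{L} = \frac{161311 - -15531}{8649} + \frac{\left(-532\right) \left(1 + \left(-192 + 216\right)\right)}{334242} = \left(161311 + 15531\right) \frac{1}{8649} + - 532 \left(1 + 24\right) \frac{1}{334242} = 176842 \cdot \frac{1}{8649} + \left(-532\right) 25 \cdot \frac{1}{334242} = \frac{176842}{8649} - \frac{6650}{167121} = \frac{11746912}{575639}$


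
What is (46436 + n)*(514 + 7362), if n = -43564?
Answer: 22619872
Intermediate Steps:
(46436 + n)*(514 + 7362) = (46436 - 43564)*(514 + 7362) = 2872*7876 = 22619872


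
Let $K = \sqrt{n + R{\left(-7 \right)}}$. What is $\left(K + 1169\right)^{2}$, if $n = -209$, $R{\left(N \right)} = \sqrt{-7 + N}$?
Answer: $\left(1169 + \sqrt{-209 + i \sqrt{14}}\right)^{2} \approx 1.3667 \cdot 10^{6} + 33805.0 i$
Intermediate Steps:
$K = \sqrt{-209 + i \sqrt{14}}$ ($K = \sqrt{-209 + \sqrt{-7 - 7}} = \sqrt{-209 + \sqrt{-14}} = \sqrt{-209 + i \sqrt{14}} \approx 0.1294 + 14.457 i$)
$\left(K + 1169\right)^{2} = \left(\sqrt{-209 + i \sqrt{14}} + 1169\right)^{2} = \left(1169 + \sqrt{-209 + i \sqrt{14}}\right)^{2}$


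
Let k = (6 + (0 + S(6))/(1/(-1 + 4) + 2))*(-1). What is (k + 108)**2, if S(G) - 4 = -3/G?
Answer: 40401/4 ≈ 10100.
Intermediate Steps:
S(G) = 4 - 3/G
k = -15/2 (k = (6 + (0 + (4 - 3/6))/(1/(-1 + 4) + 2))*(-1) = (6 + (0 + (4 - 3*1/6))/(1/3 + 2))*(-1) = (6 + (0 + (4 - 1/2))/(1/3 + 2))*(-1) = (6 + (0 + 7/2)/(7/3))*(-1) = (6 + (7/2)*(3/7))*(-1) = (6 + 3/2)*(-1) = (15/2)*(-1) = -15/2 ≈ -7.5000)
(k + 108)**2 = (-15/2 + 108)**2 = (201/2)**2 = 40401/4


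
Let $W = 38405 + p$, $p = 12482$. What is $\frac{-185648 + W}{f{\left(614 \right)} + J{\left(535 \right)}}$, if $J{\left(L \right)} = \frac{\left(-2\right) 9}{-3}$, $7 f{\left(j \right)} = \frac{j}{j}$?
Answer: $- \frac{943327}{43} \approx -21938.0$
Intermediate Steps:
$f{\left(j \right)} = \frac{1}{7}$ ($f{\left(j \right)} = \frac{j \frac{1}{j}}{7} = \frac{1}{7} \cdot 1 = \frac{1}{7}$)
$J{\left(L \right)} = 6$ ($J{\left(L \right)} = \left(-18\right) \left(- \frac{1}{3}\right) = 6$)
$W = 50887$ ($W = 38405 + 12482 = 50887$)
$\frac{-185648 + W}{f{\left(614 \right)} + J{\left(535 \right)}} = \frac{-185648 + 50887}{\frac{1}{7} + 6} = - \frac{134761}{\frac{43}{7}} = \left(-134761\right) \frac{7}{43} = - \frac{943327}{43}$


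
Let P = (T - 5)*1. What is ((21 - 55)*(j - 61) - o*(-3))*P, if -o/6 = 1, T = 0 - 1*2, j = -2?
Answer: -14868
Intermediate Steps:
T = -2 (T = 0 - 2 = -2)
o = -6 (o = -6*1 = -6)
P = -7 (P = (-2 - 5)*1 = -7*1 = -7)
((21 - 55)*(j - 61) - o*(-3))*P = ((21 - 55)*(-2 - 61) - 1*(-6)*(-3))*(-7) = (-34*(-63) + 6*(-3))*(-7) = (2142 - 18)*(-7) = 2124*(-7) = -14868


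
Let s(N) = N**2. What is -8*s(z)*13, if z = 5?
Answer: -2600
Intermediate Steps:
-8*s(z)*13 = -8*5**2*13 = -8*25*13 = -200*13 = -2600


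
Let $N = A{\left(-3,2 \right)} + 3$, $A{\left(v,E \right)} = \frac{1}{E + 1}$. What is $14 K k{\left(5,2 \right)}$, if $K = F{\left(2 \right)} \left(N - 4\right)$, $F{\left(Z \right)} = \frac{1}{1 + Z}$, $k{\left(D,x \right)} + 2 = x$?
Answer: $0$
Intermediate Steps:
$k{\left(D,x \right)} = -2 + x$
$A{\left(v,E \right)} = \frac{1}{1 + E}$
$N = \frac{10}{3}$ ($N = \frac{1}{1 + 2} + 3 = \frac{1}{3} + 3 = \frac{10}{3} \approx 3.3333$)
$K = - \frac{2}{9}$ ($K = \frac{\frac{10}{3} - 4}{1 + 2} = \frac{1}{3} \left(- \frac{2}{3}\right) = - \frac{2}{9} \approx -0.22222$)
$14 K k{\left(5,2 \right)} = 14 \left(- \frac{2}{9}\right) \left(-2 + 2\right) = \left(- \frac{28}{9}\right) 0 = 0$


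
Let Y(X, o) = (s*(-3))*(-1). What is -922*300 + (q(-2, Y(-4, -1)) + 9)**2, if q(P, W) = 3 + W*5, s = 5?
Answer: -269031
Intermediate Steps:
Y(X, o) = 15 (Y(X, o) = (5*(-3))*(-1) = -15*(-1) = 15)
q(P, W) = 3 + 5*W
-922*300 + (q(-2, Y(-4, -1)) + 9)**2 = -922*300 + ((3 + 5*15) + 9)**2 = -276600 + ((3 + 75) + 9)**2 = -276600 + (78 + 9)**2 = -276600 + 87**2 = -276600 + 7569 = -269031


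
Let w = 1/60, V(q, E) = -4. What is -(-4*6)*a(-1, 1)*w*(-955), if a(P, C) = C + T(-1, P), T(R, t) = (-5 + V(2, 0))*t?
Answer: -3820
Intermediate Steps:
w = 1/60 ≈ 0.016667
T(R, t) = -9*t (T(R, t) = (-5 - 4)*t = -9*t)
a(P, C) = C - 9*P
-(-4*6)*a(-1, 1)*w*(-955) = -(-4*6)*(1 - 9*(-1))/60*(-955) = -(-24*(1 + 9))/60*(-955) = -(-24*10)/60*(-955) = -(-240)/60*(-955) = -1*(-4)*(-955) = 4*(-955) = -3820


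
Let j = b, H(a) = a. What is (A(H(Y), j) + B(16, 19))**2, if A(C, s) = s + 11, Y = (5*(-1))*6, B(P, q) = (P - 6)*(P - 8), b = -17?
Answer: 5476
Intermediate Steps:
B(P, q) = (-8 + P)*(-6 + P) (B(P, q) = (-6 + P)*(-8 + P) = (-8 + P)*(-6 + P))
Y = -30 (Y = -5*6 = -30)
j = -17
A(C, s) = 11 + s
(A(H(Y), j) + B(16, 19))**2 = ((11 - 17) + (48 + 16**2 - 14*16))**2 = (-6 + (48 + 256 - 224))**2 = (-6 + 80)**2 = 74**2 = 5476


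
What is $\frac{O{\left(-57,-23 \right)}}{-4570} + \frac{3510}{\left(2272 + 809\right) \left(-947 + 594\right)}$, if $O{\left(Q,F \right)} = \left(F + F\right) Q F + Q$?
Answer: $\frac{1682931681}{127443590} \approx 13.205$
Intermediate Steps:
$O{\left(Q,F \right)} = Q + 2 Q F^{2}$ ($O{\left(Q,F \right)} = 2 F Q F + Q = 2 Q F^{2} + Q = Q + 2 Q F^{2}$)
$\frac{O{\left(-57,-23 \right)}}{-4570} + \frac{3510}{\left(2272 + 809\right) \left(-947 + 594\right)} = \frac{\left(-57\right) \left(1 + 2 \left(-23\right)^{2}\right)}{-4570} + \frac{3510}{\left(2272 + 809\right) \left(-947 + 594\right)} = - 57 \left(1 + 2 \cdot 529\right) \left(- \frac{1}{4570}\right) + \frac{3510}{3081 \left(-353\right)} = - 57 \left(1 + 1058\right) \left(- \frac{1}{4570}\right) + \frac{3510}{-1087593} = \left(-57\right) 1059 \left(- \frac{1}{4570}\right) + 3510 \left(- \frac{1}{1087593}\right) = \left(-60363\right) \left(- \frac{1}{4570}\right) - \frac{90}{27887} = \frac{60363}{4570} - \frac{90}{27887} = \frac{1682931681}{127443590}$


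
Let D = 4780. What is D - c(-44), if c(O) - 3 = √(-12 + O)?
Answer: 4777 - 2*I*√14 ≈ 4777.0 - 7.4833*I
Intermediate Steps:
c(O) = 3 + √(-12 + O)
D - c(-44) = 4780 - (3 + √(-12 - 44)) = 4780 - (3 + √(-56)) = 4780 - (3 + 2*I*√14) = 4780 + (-3 - 2*I*√14) = 4777 - 2*I*√14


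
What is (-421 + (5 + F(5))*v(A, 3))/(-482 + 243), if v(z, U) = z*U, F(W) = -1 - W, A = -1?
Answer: 418/239 ≈ 1.7490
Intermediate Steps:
v(z, U) = U*z
(-421 + (5 + F(5))*v(A, 3))/(-482 + 243) = (-421 + (5 + (-1 - 1*5))*(3*(-1)))/(-482 + 243) = (-421 + (5 + (-1 - 5))*(-3))/(-239) = (-421 + (5 - 6)*(-3))*(-1/239) = (-421 - 1*(-3))*(-1/239) = (-421 + 3)*(-1/239) = -418*(-1/239) = 418/239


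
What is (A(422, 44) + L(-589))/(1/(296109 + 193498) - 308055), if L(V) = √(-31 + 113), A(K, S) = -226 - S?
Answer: 66096945/75412942192 - 489607*√82/150825884384 ≈ 0.00084707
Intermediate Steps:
L(V) = √82
(A(422, 44) + L(-589))/(1/(296109 + 193498) - 308055) = ((-226 - 1*44) + √82)/(1/(296109 + 193498) - 308055) = ((-226 - 44) + √82)/(1/489607 - 308055) = (-270 + √82)/(1/489607 - 308055) = (-270 + √82)/(-150825884384/489607) = (-270 + √82)*(-489607/150825884384) = 66096945/75412942192 - 489607*√82/150825884384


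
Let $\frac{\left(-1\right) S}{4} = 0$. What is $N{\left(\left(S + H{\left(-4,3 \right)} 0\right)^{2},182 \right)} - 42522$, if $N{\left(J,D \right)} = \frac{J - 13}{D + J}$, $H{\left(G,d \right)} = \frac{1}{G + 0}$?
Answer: $- \frac{595309}{14} \approx -42522.0$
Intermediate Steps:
$S = 0$ ($S = \left(-4\right) 0 = 0$)
$H{\left(G,d \right)} = \frac{1}{G}$
$N{\left(J,D \right)} = \frac{-13 + J}{D + J}$
$N{\left(\left(S + H{\left(-4,3 \right)} 0\right)^{2},182 \right)} - 42522 = \frac{-13 + \left(0 + \frac{1}{-4} \cdot 0\right)^{2}}{182 + \left(0 + \frac{1}{-4} \cdot 0\right)^{2}} - 42522 = \frac{-13 + \left(0 - 0\right)^{2}}{182 + \left(0 - 0\right)^{2}} - 42522 = \frac{-13 + \left(0 + 0\right)^{2}}{182 + \left(0 + 0\right)^{2}} - 42522 = \frac{-13 + 0^{2}}{182 + 0^{2}} - 42522 = \frac{-13 + 0}{182 + 0} - 42522 = \frac{1}{182} \left(-13\right) - 42522 = - \frac{1}{14} - 42522 = - \frac{595309}{14}$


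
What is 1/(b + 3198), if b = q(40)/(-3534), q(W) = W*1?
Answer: 1767/5650846 ≈ 0.00031270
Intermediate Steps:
q(W) = W
b = -20/1767 (b = 40/(-3534) = 40*(-1/3534) = -20/1767 ≈ -0.011319)
1/(b + 3198) = 1/(-20/1767 + 3198) = 1/(5650846/1767) = 1767/5650846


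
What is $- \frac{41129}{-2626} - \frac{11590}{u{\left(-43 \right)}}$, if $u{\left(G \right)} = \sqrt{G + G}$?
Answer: $\frac{41129}{2626} + \frac{5795 i \sqrt{86}}{43} \approx 15.662 + 1249.8 i$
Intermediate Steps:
$u{\left(G \right)} = \sqrt{2} \sqrt{G}$ ($u{\left(G \right)} = \sqrt{2 G} = \sqrt{2} \sqrt{G}$)
$- \frac{41129}{-2626} - \frac{11590}{u{\left(-43 \right)}} = - \frac{41129}{-2626} - \frac{11590}{\sqrt{2} \sqrt{-43}} = \left(-41129\right) \left(- \frac{1}{2626}\right) - \frac{11590}{\sqrt{2} i \sqrt{43}} = \frac{41129}{2626} - \frac{11590}{i \sqrt{86}} = \frac{41129}{2626} - 11590 \left(- \frac{i \sqrt{86}}{86}\right) = \frac{41129}{2626} + \frac{5795 i \sqrt{86}}{43}$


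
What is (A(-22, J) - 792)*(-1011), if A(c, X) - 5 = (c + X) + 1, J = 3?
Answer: 813855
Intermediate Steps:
A(c, X) = 6 + X + c (A(c, X) = 5 + ((c + X) + 1) = 5 + ((X + c) + 1) = 5 + (1 + X + c) = 6 + X + c)
(A(-22, J) - 792)*(-1011) = ((6 + 3 - 22) - 792)*(-1011) = (-13 - 792)*(-1011) = -805*(-1011) = 813855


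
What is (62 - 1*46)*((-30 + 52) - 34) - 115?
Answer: -307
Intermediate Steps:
(62 - 1*46)*((-30 + 52) - 34) - 115 = (62 - 46)*(22 - 34) - 115 = 16*(-12) - 115 = -192 - 115 = -307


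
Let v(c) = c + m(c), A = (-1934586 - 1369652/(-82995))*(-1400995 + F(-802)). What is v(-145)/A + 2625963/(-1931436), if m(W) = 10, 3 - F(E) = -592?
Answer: -218682084834102977509/160844022245614315296 ≈ -1.3596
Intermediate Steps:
F(E) = 595 (F(E) = 3 - 1*(-592) = 3 + 592 = 595)
A = 14989843828224480/5533 (A = (-1934586 - 1369652/(-82995))*(-1400995 + 595) = (-1934586 - 1369652*(-1/82995))*(-1400400) = (-1934586 + 1369652/82995)*(-1400400) = -160559595418/82995*(-1400400) = 14989843828224480/5533 ≈ 2.7092e+12)
v(c) = 10 + c (v(c) = c + 10 = 10 + c)
v(-145)/A + 2625963/(-1931436) = (10 - 145)/(14989843828224480/5533) + 2625963/(-1931436) = -135*5533/14989843828224480 + 2625963*(-1/1931436) = -49797/999322921881632 - 875321/643812 = -218682084834102977509/160844022245614315296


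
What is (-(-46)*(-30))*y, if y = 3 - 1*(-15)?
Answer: -24840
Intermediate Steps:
y = 18 (y = 3 + 15 = 18)
(-(-46)*(-30))*y = -(-46)*(-30)*18 = -46*30*18 = -1380*18 = -24840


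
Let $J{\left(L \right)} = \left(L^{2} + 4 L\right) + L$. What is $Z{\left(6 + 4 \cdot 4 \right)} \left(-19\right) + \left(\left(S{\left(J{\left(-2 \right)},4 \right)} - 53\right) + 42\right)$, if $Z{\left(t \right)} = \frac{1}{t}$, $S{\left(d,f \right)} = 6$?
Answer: $- \frac{129}{22} \approx -5.8636$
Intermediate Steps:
$J{\left(L \right)} = L^{2} + 5 L$
$Z{\left(6 + 4 \cdot 4 \right)} \left(-19\right) + \left(\left(S{\left(J{\left(-2 \right)},4 \right)} - 53\right) + 42\right) = \frac{1}{6 + 4 \cdot 4} \left(-19\right) + \left(\left(6 - 53\right) + 42\right) = \frac{1}{6 + 16} \left(-19\right) + \left(-47 + 42\right) = \frac{1}{22} \left(-19\right) - 5 = - \frac{19}{22} - 5 = - \frac{129}{22}$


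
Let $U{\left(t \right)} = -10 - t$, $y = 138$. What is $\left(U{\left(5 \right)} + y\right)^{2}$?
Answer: $15129$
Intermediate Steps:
$\left(U{\left(5 \right)} + y\right)^{2} = \left(\left(-10 - 5\right) + 138\right)^{2} = \left(-15 + 138\right)^{2} = 123^{2} = 15129$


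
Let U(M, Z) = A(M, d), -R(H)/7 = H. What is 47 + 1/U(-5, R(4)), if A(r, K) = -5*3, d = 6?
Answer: 704/15 ≈ 46.933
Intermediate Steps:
R(H) = -7*H
A(r, K) = -15
U(M, Z) = -15
47 + 1/U(-5, R(4)) = 47 + 1/(-15) = 47 - 1/15 = 704/15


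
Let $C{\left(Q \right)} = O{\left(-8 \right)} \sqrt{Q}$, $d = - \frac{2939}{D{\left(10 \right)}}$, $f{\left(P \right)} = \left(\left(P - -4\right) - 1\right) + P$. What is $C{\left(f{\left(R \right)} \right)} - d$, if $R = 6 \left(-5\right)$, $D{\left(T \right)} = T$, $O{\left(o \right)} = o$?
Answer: $\frac{2939}{10} - 8 i \sqrt{57} \approx 293.9 - 60.399 i$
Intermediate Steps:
$R = -30$
$f{\left(P \right)} = 3 + 2 P$ ($f{\left(P \right)} = \left(\left(P + 4\right) - 1\right) + P = \left(\left(4 + P\right) - 1\right) + P = \left(3 + P\right) + P = 3 + 2 P$)
$d = - \frac{2939}{10} \approx -293.9$
$C{\left(Q \right)} = - 8 \sqrt{Q}$
$C{\left(f{\left(R \right)} \right)} - d = - 8 \sqrt{3 + 2 \left(-30\right)} - - \frac{2939}{10} = - 8 \sqrt{3 - 60} + \frac{2939}{10} = - 8 \sqrt{-57} + \frac{2939}{10} = - 8 i \sqrt{57} + \frac{2939}{10} = \frac{2939}{10} - 8 i \sqrt{57}$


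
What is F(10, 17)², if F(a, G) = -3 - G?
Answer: 400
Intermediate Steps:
F(10, 17)² = (-3 - 1*17)² = (-3 - 17)² = (-20)² = 400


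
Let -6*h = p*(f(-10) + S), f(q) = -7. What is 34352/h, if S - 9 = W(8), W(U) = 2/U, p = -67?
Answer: 274816/201 ≈ 1367.2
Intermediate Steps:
S = 37/4 (S = 9 + 2/8 = 9 + 2*(1/8) = 9 + 1/4 = 37/4 ≈ 9.2500)
h = 201/8 (h = -(-67)*(-7 + 37/4)/6 = -(-67)*9/(6*4) = -1/6*(-603/4) = 201/8 ≈ 25.125)
34352/h = 34352/(201/8) = 34352*(8/201) = 274816/201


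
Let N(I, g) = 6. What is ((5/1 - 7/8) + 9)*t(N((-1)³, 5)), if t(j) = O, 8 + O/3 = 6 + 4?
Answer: 315/4 ≈ 78.750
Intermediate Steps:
O = 6 (O = -24 + 3*(6 + 4) = -24 + 3*10 = -24 + 30 = 6)
t(j) = 6
((5/1 - 7/8) + 9)*t(N((-1)³, 5)) = ((5/1 - 7/8) + 9)*6 = ((5*1 - 7*⅛) + 9)*6 = ((5 - 7/8) + 9)*6 = (33/8 + 9)*6 = (105/8)*6 = 315/4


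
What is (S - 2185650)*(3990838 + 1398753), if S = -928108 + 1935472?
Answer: -6350479621026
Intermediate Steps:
S = 1007364
(S - 2185650)*(3990838 + 1398753) = (1007364 - 2185650)*(3990838 + 1398753) = -1178286*5389591 = -6350479621026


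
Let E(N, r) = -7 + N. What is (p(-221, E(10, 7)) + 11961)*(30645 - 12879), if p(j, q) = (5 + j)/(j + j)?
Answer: 46964225574/221 ≈ 2.1251e+8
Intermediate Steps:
p(j, q) = (5 + j)/(2*j) (p(j, q) = (5 + j)/((2*j)) = (5 + j)*(1/(2*j)) = (5 + j)/(2*j))
(p(-221, E(10, 7)) + 11961)*(30645 - 12879) = ((½)*(5 - 221)/(-221) + 11961)*(30645 - 12879) = ((½)*(-1/221)*(-216) + 11961)*17766 = (108/221 + 11961)*17766 = (2643489/221)*17766 = 46964225574/221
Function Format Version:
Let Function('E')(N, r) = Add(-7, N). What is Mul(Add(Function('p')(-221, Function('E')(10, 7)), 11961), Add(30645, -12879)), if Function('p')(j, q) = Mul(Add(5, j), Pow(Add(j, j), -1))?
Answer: Rational(46964225574, 221) ≈ 2.1251e+8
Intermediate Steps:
Function('p')(j, q) = Mul(Rational(1, 2), Pow(j, -1), Add(5, j)) (Function('p')(j, q) = Mul(Add(5, j), Pow(Mul(2, j), -1)) = Mul(Add(5, j), Mul(Rational(1, 2), Pow(j, -1))) = Mul(Rational(1, 2), Pow(j, -1), Add(5, j)))
Mul(Add(Function('p')(-221, Function('E')(10, 7)), 11961), Add(30645, -12879)) = Mul(Add(Mul(Rational(1, 2), Pow(-221, -1), Add(5, -221)), 11961), Add(30645, -12879)) = Mul(Add(Mul(Rational(1, 2), Rational(-1, 221), -216), 11961), 17766) = Mul(Add(Rational(108, 221), 11961), 17766) = Mul(Rational(2643489, 221), 17766) = Rational(46964225574, 221)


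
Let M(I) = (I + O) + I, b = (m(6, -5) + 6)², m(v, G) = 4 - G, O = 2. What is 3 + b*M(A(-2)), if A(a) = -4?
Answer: -1347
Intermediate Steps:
b = 225 (b = ((4 - 1*(-5)) + 6)² = ((4 + 5) + 6)² = (9 + 6)² = 15² = 225)
M(I) = 2 + 2*I (M(I) = (I + 2) + I = (2 + I) + I = 2 + 2*I)
3 + b*M(A(-2)) = 3 + 225*(2 + 2*(-4)) = 3 + 225*(2 - 8) = 3 + 225*(-6) = 3 - 1350 = -1347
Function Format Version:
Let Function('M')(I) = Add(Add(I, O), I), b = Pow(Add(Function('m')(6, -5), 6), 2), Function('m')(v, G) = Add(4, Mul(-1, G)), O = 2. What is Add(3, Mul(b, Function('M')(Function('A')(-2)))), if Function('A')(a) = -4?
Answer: -1347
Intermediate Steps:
b = 225 (b = Pow(Add(Add(4, Mul(-1, -5)), 6), 2) = Pow(Add(Add(4, 5), 6), 2) = Pow(Add(9, 6), 2) = Pow(15, 2) = 225)
Function('M')(I) = Add(2, Mul(2, I)) (Function('M')(I) = Add(Add(I, 2), I) = Add(Add(2, I), I) = Add(2, Mul(2, I)))
Add(3, Mul(b, Function('M')(Function('A')(-2)))) = Add(3, Mul(225, Add(2, Mul(2, -4)))) = Add(3, Mul(225, Add(2, -8))) = Add(3, Mul(225, -6)) = Add(3, -1350) = -1347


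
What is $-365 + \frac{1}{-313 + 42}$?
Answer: $- \frac{98916}{271} \approx -365.0$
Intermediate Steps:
$-365 + \frac{1}{-313 + 42} = -365 + \frac{1}{-271} = -365 - \frac{1}{271} = - \frac{98916}{271}$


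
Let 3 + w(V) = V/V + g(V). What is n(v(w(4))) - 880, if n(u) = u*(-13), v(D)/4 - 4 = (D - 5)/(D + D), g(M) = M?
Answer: -1049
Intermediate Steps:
w(V) = -2 + V (w(V) = -3 + (V/V + V) = -3 + (1 + V) = -2 + V)
v(D) = 16 + 2*(-5 + D)/D (v(D) = 16 + 4*((D - 5)/(D + D)) = 16 + 4*((-5 + D)/((2*D))) = 16 + 4*((-5 + D)*(1/(2*D))) = 16 + 4*((-5 + D)/(2*D)) = 16 + 2*(-5 + D)/D)
n(u) = -13*u
n(v(w(4))) - 880 = -13*(18 - 10/(-2 + 4)) - 880 = -13*(18 - 10/2) - 880 = -13*(18 - 10*½) - 880 = -13*(18 - 5) - 880 = -13*13 - 880 = -169 - 880 = -1049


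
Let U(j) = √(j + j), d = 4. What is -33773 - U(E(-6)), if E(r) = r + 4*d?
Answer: -33773 - 2*√5 ≈ -33778.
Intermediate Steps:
E(r) = 16 + r (E(r) = r + 4*4 = r + 16 = 16 + r)
U(j) = √2*√j (U(j) = √(2*j) = √2*√j)
-33773 - U(E(-6)) = -33773 - √2*√(16 - 6) = -33773 - √2*√10 = -33773 - 2*√5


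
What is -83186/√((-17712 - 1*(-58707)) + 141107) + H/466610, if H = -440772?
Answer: -220386/233305 - 41593*√182102/91051 ≈ -195.88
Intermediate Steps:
-83186/√((-17712 - 1*(-58707)) + 141107) + H/466610 = -83186/√((-17712 - 1*(-58707)) + 141107) - 440772/466610 = -83186/√((-17712 + 58707) + 141107) - 440772*1/466610 = -83186/√(40995 + 141107) - 220386/233305 = -83186*√182102/182102 - 220386/233305 = -41593*√182102/91051 - 220386/233305 = -220386/233305 - 41593*√182102/91051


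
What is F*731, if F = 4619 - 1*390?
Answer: 3091399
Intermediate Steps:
F = 4229 (F = 4619 - 390 = 4229)
F*731 = 4229*731 = 3091399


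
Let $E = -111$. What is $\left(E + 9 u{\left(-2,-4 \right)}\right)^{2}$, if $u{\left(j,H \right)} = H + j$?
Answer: $27225$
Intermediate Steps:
$\left(E + 9 u{\left(-2,-4 \right)}\right)^{2} = \left(-111 + 9 \left(-4 - 2\right)\right)^{2} = \left(-111 + 9 \left(-6\right)\right)^{2} = \left(-111 - 54\right)^{2} = \left(-165\right)^{2} = 27225$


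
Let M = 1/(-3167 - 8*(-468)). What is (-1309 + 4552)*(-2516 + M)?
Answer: -4707963633/577 ≈ -8.1594e+6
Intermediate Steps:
M = 1/577 (M = 1/(-3167 + 3744) = 1/577 ≈ 0.0017331)
(-1309 + 4552)*(-2516 + M) = (-1309 + 4552)*(-2516 + 1/577) = 3243*(-1451731/577) = -4707963633/577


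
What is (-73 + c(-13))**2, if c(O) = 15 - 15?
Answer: 5329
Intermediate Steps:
c(O) = 0
(-73 + c(-13))**2 = (-73 + 0)**2 = (-73)**2 = 5329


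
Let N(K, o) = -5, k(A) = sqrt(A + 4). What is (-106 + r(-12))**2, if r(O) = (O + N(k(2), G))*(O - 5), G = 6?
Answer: 33489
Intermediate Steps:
k(A) = sqrt(4 + A)
r(O) = (-5 + O)**2 (r(O) = (O - 5)*(O - 5) = (-5 + O)*(-5 + O) = (-5 + O)**2)
(-106 + r(-12))**2 = (-106 + (25 + (-12)**2 - 10*(-12)))**2 = (-106 + (25 + 144 + 120))**2 = (-106 + 289)**2 = 183**2 = 33489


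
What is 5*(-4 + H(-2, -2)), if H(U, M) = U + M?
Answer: -40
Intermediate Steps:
H(U, M) = M + U
5*(-4 + H(-2, -2)) = 5*(-4 + (-2 - 2)) = 5*(-4 - 4) = 5*(-8) = -40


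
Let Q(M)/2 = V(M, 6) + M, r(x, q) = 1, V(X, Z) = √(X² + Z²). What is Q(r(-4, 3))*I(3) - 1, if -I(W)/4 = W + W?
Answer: -49 - 48*√37 ≈ -340.97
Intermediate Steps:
I(W) = -8*W (I(W) = -4*(W + W) = -8*W)
Q(M) = 2*M + 2*√(36 + M²) (Q(M) = 2*(√(M² + 6²) + M) = 2*(√(M² + 36) + M) = 2*(√(36 + M²) + M) = 2*(M + √(36 + M²)) = 2*M + 2*√(36 + M²))
Q(r(-4, 3))*I(3) - 1 = (2*1 + 2*√(36 + 1²))*(-8*3) - 1 = (2 + 2*√(36 + 1))*(-24) - 1 = (2 + 2*√37)*(-24) - 1 = (-48 - 48*√37) - 1 = -49 - 48*√37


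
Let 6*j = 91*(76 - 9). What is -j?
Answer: -6097/6 ≈ -1016.2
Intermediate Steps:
j = 6097/6 (j = (91*(76 - 9))/6 = (91*67)/6 = (⅙)*6097 = 6097/6 ≈ 1016.2)
-j = -1*6097/6 = -6097/6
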